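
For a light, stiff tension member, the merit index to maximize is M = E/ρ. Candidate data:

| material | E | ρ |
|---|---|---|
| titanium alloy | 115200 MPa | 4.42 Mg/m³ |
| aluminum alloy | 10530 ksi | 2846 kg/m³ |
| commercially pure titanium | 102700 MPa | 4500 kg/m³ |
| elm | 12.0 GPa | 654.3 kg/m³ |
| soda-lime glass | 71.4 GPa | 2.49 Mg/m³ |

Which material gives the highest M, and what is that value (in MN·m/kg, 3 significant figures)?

Convert each candidate to consistent units, then evaluate M:
  titanium alloy: E = 115.2 GPa, ρ = 4420 kg/m³
  aluminum alloy: E = 72.60 GPa, ρ = 2846 kg/m³
  commercially pure titanium: E = 102.7 GPa, ρ = 4500 kg/m³
  elm: E = 12.00 GPa, ρ = 654.3 kg/m³
  soda-lime glass: E = 71.40 GPa, ρ = 2490 kg/m³
  soda-lime glass: M = 28.7 MN·m/kg
  titanium alloy: M = 26.1 MN·m/kg
  aluminum alloy: M = 25.5 MN·m/kg
  commercially pure titanium: M = 22.8 MN·m/kg
  elm: M = 18.3 MN·m/kg
Highest index: soda-lime glass.

soda-lime glass, M = 28.7 MN·m/kg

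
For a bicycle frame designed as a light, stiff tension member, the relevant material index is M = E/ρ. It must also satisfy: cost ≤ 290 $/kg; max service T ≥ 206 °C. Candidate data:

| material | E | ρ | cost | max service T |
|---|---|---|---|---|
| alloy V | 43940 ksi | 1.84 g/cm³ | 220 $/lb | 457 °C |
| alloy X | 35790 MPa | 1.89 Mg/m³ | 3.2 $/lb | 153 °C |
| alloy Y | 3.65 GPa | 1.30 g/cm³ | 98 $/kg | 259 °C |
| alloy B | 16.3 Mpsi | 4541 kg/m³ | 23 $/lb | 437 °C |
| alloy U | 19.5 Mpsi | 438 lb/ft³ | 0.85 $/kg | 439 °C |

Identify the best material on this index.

Screen on constraints: cost ≤ 290 $/kg; max service T ≥ 206 °C. Survivors: alloy Y, alloy B, alloy U.
In SI units:
  alloy Y: E = 3.650 GPa, ρ = 1300 kg/m³
  alloy B: E = 112.4 GPa, ρ = 4541 kg/m³
  alloy U: E = 134.4 GPa, ρ = 7016 kg/m³
  alloy B: M = 24.7 MN·m/kg
  alloy U: M = 19.2 MN·m/kg
  alloy Y: M = 2.81 MN·m/kg
The maximum is for alloy B.

alloy B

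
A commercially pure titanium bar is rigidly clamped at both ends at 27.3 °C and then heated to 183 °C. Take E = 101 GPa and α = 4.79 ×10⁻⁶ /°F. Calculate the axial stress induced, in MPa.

136 MPa

α = 4.79×10⁻⁶/°F × 9/5 = 8.62×10⁻⁶/K.
ΔT = 155.7 K. Constrained thermal stress σ = E·α·ΔT = 101.0×10³ MPa × 8.62×10⁻⁶ × 155.7 = 136 MPa (compressive).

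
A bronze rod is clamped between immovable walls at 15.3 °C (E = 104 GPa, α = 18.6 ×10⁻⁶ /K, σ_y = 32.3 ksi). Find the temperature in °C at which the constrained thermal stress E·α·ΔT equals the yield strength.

σ_y = 32.3 ksi = 222.7 MPa.
E·α·ΔT = 222.7 MPa ⇒ ΔT = 222.7 / (104.0×10³ × 18.6×10⁻⁶) = 115.1 K.
T = 15.3 + 115.1 = 130.4 °C.

130 °C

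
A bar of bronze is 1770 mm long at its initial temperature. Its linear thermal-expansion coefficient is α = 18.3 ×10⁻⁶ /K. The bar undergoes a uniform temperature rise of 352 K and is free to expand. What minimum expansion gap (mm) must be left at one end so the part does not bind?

ΔL = α·L₀·ΔT = 18.3×10⁻⁶ × 1770 mm × 352.0 K = 11.4 mm.

11.4 mm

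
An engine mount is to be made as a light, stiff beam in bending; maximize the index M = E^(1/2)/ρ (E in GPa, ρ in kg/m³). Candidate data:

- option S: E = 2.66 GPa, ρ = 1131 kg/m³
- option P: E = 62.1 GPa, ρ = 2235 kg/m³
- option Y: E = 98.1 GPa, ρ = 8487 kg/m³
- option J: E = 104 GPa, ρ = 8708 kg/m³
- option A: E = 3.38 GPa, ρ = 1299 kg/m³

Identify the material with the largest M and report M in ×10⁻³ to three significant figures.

Computing M directly (units already consistent):
  option P: M = 3.53×10⁻³
  option S: M = 1.44×10⁻³
  option A: M = 1.42×10⁻³
  option J: M = 1.17×10⁻³
  option Y: M = 1.17×10⁻³
Highest index: option P.

option P, M = 3.53×10⁻³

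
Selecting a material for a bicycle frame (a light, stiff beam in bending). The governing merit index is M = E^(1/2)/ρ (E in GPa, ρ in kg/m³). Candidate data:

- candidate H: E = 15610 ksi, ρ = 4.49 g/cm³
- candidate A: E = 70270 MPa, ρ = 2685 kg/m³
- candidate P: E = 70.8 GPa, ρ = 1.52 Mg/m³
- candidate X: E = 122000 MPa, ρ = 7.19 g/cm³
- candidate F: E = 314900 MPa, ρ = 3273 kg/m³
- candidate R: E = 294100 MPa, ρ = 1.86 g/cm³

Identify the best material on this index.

candidate R

After converting to SI:
  candidate H: E = 107.6 GPa, ρ = 4490 kg/m³
  candidate A: E = 70.27 GPa, ρ = 2685 kg/m³
  candidate P: E = 70.80 GPa, ρ = 1520 kg/m³
  candidate X: E = 122.0 GPa, ρ = 7190 kg/m³
  candidate F: E = 314.9 GPa, ρ = 3273 kg/m³
  candidate R: E = 294.1 GPa, ρ = 1860 kg/m³
  candidate R: M = 9.22×10⁻³
  candidate P: M = 5.54×10⁻³
  candidate F: M = 5.42×10⁻³
  candidate A: M = 3.12×10⁻³
  candidate H: M = 2.31×10⁻³
  candidate X: M = 1.54×10⁻³
Candidate R ranks first.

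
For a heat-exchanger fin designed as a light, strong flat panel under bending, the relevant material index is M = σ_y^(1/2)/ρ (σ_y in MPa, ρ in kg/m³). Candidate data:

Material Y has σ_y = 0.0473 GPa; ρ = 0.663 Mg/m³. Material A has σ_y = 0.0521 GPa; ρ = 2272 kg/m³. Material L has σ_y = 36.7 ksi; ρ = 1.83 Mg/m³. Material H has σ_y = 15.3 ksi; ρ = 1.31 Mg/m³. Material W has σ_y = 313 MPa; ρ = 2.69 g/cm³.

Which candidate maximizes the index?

material Y

Normalizing units and computing the index:
  material Y: σ_y = 47.30 MPa, ρ = 663.0 kg/m³
  material A: σ_y = 52.10 MPa, ρ = 2272 kg/m³
  material L: σ_y = 253.0 MPa, ρ = 1830 kg/m³
  material H: σ_y = 105.5 MPa, ρ = 1310 kg/m³
  material W: σ_y = 313.0 MPa, ρ = 2690 kg/m³
  material Y: M = 10.4×10⁻³
  material L: M = 8.69×10⁻³
  material H: M = 7.84×10⁻³
  material W: M = 6.58×10⁻³
  material A: M = 3.18×10⁻³
The maximum is for material Y.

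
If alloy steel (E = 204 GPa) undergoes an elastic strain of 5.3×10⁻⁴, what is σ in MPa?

σ = E·ε = 204000 MPa × 5.3×10⁻⁴ = 108 MPa.

108 MPa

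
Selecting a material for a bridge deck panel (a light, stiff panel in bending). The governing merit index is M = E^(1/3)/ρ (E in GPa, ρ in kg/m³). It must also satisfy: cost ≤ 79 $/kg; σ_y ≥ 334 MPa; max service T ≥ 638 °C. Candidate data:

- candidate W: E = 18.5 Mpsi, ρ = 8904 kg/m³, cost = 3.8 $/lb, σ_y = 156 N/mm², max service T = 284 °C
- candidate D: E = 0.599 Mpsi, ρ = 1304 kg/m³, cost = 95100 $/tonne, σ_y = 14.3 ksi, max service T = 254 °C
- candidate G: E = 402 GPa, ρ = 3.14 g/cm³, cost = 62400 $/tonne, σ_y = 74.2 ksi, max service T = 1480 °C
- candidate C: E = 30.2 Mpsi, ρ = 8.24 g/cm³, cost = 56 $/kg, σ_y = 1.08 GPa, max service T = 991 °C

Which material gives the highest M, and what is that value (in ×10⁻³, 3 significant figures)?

Screen on constraints: cost ≤ 79 $/kg; σ_y ≥ 334 MPa; max service T ≥ 638 °C. Survivors: candidate G, candidate C.
Convert each candidate to consistent units, then evaluate M:
  candidate G: E = 402.0 GPa, ρ = 3140 kg/m³
  candidate C: E = 208.2 GPa, ρ = 8240 kg/m³
  candidate G: M = 2.35×10⁻³
  candidate C: M = 0.719×10⁻³
The maximum is for candidate G.

candidate G, M = 2.35×10⁻³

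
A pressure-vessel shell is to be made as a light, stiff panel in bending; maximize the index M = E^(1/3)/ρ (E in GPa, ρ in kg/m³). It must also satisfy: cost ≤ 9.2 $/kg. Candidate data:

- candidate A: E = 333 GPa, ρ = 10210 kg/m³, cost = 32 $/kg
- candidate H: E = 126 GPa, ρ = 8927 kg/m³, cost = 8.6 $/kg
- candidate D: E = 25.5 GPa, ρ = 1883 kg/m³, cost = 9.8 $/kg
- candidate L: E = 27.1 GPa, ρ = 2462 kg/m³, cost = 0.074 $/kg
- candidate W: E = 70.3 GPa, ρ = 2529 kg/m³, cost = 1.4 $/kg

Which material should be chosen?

candidate W

Screen on constraints: cost ≤ 9.2 $/kg. Survivors: candidate H, candidate L, candidate W.
Per-candidate index values:
  candidate W: M = 1.63×10⁻³
  candidate L: M = 1.22×10⁻³
  candidate H: M = 0.562×10⁻³
Highest index: candidate W.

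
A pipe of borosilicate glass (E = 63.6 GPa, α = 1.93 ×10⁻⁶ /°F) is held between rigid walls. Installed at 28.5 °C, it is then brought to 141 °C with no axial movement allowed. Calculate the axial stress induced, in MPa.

α = 1.93×10⁻⁶/°F × 9/5 = 3.47×10⁻⁶/K.
ΔT = 112.5 K. Constrained thermal stress σ = E·α·ΔT = 63.60×10³ MPa × 3.47×10⁻⁶ × 112.5 = 24.9 MPa (compressive).

24.9 MPa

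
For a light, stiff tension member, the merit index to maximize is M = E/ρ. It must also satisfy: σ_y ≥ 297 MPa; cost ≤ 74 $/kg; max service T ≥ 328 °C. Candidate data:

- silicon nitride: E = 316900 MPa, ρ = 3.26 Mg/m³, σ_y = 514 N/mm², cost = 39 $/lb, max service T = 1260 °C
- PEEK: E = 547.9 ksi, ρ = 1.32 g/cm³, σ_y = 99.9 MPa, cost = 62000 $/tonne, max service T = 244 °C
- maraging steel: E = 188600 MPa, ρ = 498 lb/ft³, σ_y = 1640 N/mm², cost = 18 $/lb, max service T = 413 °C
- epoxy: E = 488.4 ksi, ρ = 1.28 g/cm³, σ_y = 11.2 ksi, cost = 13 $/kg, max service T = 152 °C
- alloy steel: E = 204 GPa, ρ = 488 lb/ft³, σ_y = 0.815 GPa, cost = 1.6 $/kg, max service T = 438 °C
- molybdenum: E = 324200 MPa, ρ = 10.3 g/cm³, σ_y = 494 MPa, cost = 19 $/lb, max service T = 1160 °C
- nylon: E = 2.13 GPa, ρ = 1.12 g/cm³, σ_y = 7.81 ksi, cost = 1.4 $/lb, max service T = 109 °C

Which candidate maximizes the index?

molybdenum

Screen on constraints: σ_y ≥ 297 MPa; cost ≤ 74 $/kg; max service T ≥ 328 °C. Survivors: maraging steel, alloy steel, molybdenum.
Normalizing units and computing the index:
  maraging steel: E = 188.6 GPa, ρ = 7977 kg/m³
  alloy steel: E = 204.0 GPa, ρ = 7817 kg/m³
  molybdenum: E = 324.2 GPa, ρ = 10300 kg/m³
  molybdenum: M = 31.5 MN·m/kg
  alloy steel: M = 26.1 MN·m/kg
  maraging steel: M = 23.6 MN·m/kg
The maximum is for molybdenum.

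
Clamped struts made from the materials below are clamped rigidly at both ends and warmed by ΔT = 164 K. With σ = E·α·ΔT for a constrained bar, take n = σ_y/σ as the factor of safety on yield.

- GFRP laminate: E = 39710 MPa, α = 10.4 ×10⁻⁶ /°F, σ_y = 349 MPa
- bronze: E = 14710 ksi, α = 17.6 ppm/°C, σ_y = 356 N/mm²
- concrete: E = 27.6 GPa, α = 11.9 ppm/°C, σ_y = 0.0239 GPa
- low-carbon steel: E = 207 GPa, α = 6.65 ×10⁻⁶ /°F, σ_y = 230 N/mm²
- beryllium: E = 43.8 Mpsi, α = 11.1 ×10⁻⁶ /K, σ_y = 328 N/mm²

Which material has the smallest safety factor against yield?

Converting E to GPa, α to ×10⁻⁶/K, σ_y to MPa, then σ and n for each:
  GFRP laminate: E = 39.71, α = 18.7, σ_y = 349.0 → σ = 122 MPa, n = 2.86
  bronze: E = 101.4, α = 17.6, σ_y = 356.0 → σ = 293 MPa, n = 1.22
  concrete: E = 27.60, α = 11.9, σ_y = 23.90 → σ = 53.9 MPa, n = 0.444
  low-carbon steel: E = 207.0, α = 12.0, σ_y = 230.0 → σ = 406 MPa, n = 0.566
  beryllium: E = 302.0, α = 11.1, σ_y = 328.0 → σ = 550 MPa, n = 0.597
Smallest n: concrete with n = 0.444.

concrete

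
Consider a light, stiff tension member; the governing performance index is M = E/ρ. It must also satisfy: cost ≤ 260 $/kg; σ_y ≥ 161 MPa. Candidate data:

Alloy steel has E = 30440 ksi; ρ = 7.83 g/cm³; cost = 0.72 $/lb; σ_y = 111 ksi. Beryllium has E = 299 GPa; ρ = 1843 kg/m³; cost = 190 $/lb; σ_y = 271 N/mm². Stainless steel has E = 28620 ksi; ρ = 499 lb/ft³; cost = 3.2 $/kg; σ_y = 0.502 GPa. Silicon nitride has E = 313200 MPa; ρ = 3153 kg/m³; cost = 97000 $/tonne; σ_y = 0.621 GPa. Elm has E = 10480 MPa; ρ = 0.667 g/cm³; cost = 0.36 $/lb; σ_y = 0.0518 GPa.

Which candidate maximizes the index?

Screen on constraints: cost ≤ 260 $/kg; σ_y ≥ 161 MPa. Survivors: alloy steel, stainless steel, silicon nitride.
After converting to SI:
  alloy steel: E = 209.9 GPa, ρ = 7830 kg/m³
  stainless steel: E = 197.3 GPa, ρ = 7993 kg/m³
  silicon nitride: E = 313.2 GPa, ρ = 3153 kg/m³
  silicon nitride: M = 99.3 MN·m/kg
  alloy steel: M = 26.8 MN·m/kg
  stainless steel: M = 24.7 MN·m/kg
Silicon nitride has the largest M.

silicon nitride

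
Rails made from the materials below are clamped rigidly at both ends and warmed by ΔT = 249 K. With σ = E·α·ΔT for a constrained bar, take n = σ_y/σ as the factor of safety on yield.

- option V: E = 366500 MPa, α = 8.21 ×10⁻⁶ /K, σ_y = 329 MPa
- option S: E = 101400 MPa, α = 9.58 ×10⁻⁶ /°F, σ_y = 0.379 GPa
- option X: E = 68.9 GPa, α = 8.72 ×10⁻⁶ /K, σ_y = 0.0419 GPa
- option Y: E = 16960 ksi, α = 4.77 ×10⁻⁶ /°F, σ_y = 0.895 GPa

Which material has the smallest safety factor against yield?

option X

With everything in SI (GPa, ×10⁻⁶/K, MPa):
  option V: E = 366.5, α = 8.21, σ_y = 329.0 → σ = 749 MPa, n = 0.439
  option S: E = 101.4, α = 17.2, σ_y = 379.0 → σ = 435 MPa, n = 0.870
  option X: E = 68.90, α = 8.72, σ_y = 41.90 → σ = 150 MPa, n = 0.280
  option Y: E = 116.9, α = 8.59, σ_y = 895.0 → σ = 250 MPa, n = 3.58
Option X has the lowest safety factor, n = 0.280.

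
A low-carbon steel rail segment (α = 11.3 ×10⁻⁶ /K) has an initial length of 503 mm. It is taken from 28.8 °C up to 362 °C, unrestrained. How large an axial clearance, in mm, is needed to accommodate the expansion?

1.89 mm

ΔT = 362 − 28.8 = 333.2 K.
ΔL = α·L₀·ΔT = 11.3×10⁻⁶ × 503 mm × 333.2 K = 1.89 mm.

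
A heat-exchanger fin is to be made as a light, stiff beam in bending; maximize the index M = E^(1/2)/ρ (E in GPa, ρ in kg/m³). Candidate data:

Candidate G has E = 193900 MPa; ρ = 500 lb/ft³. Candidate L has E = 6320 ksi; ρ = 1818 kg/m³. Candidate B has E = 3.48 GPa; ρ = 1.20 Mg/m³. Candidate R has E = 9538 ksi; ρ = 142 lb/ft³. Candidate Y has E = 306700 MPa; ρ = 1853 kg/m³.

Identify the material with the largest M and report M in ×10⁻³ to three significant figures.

In SI units:
  candidate G: E = 193.9 GPa, ρ = 8009 kg/m³
  candidate L: E = 43.57 GPa, ρ = 1818 kg/m³
  candidate B: E = 3.480 GPa, ρ = 1200 kg/m³
  candidate R: E = 65.76 GPa, ρ = 2275 kg/m³
  candidate Y: E = 306.7 GPa, ρ = 1853 kg/m³
  candidate Y: M = 9.45×10⁻³
  candidate L: M = 3.63×10⁻³
  candidate R: M = 3.57×10⁻³
  candidate G: M = 1.74×10⁻³
  candidate B: M = 1.55×10⁻³
Highest index: candidate Y.

candidate Y, M = 9.45×10⁻³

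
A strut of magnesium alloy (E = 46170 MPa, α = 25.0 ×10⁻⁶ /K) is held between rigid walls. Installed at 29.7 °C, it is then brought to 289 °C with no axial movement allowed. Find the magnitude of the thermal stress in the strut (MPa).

E = 46170 MPa = 46.17 GPa.
ΔT = 259.3 K. Constrained thermal stress σ = E·α·ΔT = 46.17×10³ MPa × 25.0×10⁻⁶ × 259.3 = 299 MPa (compressive).

299 MPa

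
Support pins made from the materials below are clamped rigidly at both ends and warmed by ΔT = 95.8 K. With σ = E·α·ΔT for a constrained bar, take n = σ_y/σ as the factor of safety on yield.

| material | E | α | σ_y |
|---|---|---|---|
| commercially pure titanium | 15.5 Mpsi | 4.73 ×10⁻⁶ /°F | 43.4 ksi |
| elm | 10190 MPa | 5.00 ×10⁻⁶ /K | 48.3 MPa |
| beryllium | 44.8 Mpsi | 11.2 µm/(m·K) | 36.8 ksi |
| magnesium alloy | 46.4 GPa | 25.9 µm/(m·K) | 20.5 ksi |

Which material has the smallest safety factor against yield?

Converting E to GPa, α to ×10⁻⁶/K, σ_y to MPa, then σ and n for each:
  commercially pure titanium: E = 106.9, α = 8.51, σ_y = 299.2 → σ = 87.2 MPa, n = 3.43
  elm: E = 10.19, α = 5.00, σ_y = 48.30 → σ = 4.88 MPa, n = 9.90
  beryllium: E = 308.9, α = 11.2, σ_y = 253.7 → σ = 331 MPa, n = 0.766
  magnesium alloy: E = 46.40, α = 25.9, σ_y = 141.3 → σ = 115 MPa, n = 1.23
Smallest n: beryllium with n = 0.766.

beryllium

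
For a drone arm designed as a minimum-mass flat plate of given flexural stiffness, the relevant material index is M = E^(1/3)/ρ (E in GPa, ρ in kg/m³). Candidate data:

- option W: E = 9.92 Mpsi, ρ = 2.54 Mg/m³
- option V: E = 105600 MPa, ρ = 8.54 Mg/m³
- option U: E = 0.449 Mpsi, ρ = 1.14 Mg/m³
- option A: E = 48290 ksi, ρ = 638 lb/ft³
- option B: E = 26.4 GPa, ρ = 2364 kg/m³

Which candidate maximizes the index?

Normalizing units and computing the index:
  option W: E = 68.40 GPa, ρ = 2540 kg/m³
  option V: E = 105.6 GPa, ρ = 8540 kg/m³
  option U: E = 3.096 GPa, ρ = 1140 kg/m³
  option A: E = 332.9 GPa, ρ = 10220 kg/m³
  option B: E = 26.40 GPa, ρ = 2364 kg/m³
  option W: M = 1.61×10⁻³
  option U: M = 1.28×10⁻³
  option B: M = 1.26×10⁻³
  option A: M = 0.678×10⁻³
  option V: M = 0.553×10⁻³
The maximum is for option W.

option W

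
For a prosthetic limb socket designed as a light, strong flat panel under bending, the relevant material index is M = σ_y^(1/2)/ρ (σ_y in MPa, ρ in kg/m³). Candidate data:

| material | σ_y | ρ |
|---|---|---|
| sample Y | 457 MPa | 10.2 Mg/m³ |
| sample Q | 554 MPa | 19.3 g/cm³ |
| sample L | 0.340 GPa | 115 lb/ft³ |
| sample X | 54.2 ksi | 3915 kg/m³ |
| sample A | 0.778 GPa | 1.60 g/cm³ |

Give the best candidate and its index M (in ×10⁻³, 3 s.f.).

Putting every candidate on a common basis:
  sample Y: σ_y = 457.0 MPa, ρ = 10200 kg/m³
  sample Q: σ_y = 554.0 MPa, ρ = 19300 kg/m³
  sample L: σ_y = 340.0 MPa, ρ = 1842 kg/m³
  sample X: σ_y = 373.7 MPa, ρ = 3915 kg/m³
  sample A: σ_y = 778.0 MPa, ρ = 1600 kg/m³
  sample A: M = 17.4×10⁻³
  sample L: M = 10.0×10⁻³
  sample X: M = 4.94×10⁻³
  sample Y: M = 2.10×10⁻³
  sample Q: M = 1.22×10⁻³
The maximum is for sample A.

sample A, M = 17.4×10⁻³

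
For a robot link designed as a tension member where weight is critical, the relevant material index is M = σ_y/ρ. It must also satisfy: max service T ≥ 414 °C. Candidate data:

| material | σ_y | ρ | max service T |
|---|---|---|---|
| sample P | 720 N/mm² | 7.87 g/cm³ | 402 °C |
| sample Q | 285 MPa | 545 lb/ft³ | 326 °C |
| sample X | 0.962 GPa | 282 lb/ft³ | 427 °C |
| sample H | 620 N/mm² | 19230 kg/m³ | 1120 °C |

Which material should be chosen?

sample X

Screen on constraints: max service T ≥ 414 °C. Survivors: sample X, sample H.
Normalizing units and computing the index:
  sample X: σ_y = 962.0 MPa, ρ = 4517 kg/m³
  sample H: σ_y = 620.0 MPa, ρ = 19230 kg/m³
  sample X: M = 213 kN·m/kg
  sample H: M = 32.2 kN·m/kg
Highest index: sample X.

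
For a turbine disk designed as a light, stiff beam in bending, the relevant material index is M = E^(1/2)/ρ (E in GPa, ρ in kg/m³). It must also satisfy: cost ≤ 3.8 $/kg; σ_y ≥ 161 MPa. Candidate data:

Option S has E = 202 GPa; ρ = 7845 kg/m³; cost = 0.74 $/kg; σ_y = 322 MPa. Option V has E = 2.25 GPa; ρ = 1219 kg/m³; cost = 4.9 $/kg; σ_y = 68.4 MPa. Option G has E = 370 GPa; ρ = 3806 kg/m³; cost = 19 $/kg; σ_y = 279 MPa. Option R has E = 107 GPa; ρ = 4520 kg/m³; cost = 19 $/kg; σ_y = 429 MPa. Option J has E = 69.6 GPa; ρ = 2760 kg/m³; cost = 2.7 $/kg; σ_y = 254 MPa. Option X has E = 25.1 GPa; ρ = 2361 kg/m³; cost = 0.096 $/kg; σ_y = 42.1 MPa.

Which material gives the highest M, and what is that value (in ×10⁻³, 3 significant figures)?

option J, M = 3.02×10⁻³

Screen on constraints: cost ≤ 3.8 $/kg; σ_y ≥ 161 MPa. Survivors: option S, option J.
Computing M directly (units already consistent):
  option J: M = 3.02×10⁻³
  option S: M = 1.81×10⁻³
The maximum is for option J.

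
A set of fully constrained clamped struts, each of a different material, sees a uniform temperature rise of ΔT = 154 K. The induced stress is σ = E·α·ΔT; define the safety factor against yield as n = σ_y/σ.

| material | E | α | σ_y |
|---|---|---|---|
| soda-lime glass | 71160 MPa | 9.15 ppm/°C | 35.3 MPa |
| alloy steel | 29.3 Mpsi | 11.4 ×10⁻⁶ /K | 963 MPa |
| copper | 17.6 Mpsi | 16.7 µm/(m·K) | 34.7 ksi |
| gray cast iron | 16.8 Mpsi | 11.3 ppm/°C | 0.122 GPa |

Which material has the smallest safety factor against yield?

soda-lime glass

In consistent units (E in GPa, α in ×10⁻⁶/K, σ_y in MPa):
  soda-lime glass: E = 71.16, α = 9.15, σ_y = 35.30 → σ = 100 MPa, n = 0.352
  alloy steel: E = 202.0, α = 11.4, σ_y = 963.0 → σ = 355 MPa, n = 2.72
  copper: E = 121.3, α = 16.7, σ_y = 239.2 → σ = 312 MPa, n = 0.767
  gray cast iron: E = 115.8, α = 11.3, σ_y = 122.0 → σ = 202 MPa, n = 0.605
The minimum is soda-lime glass at n = 0.352.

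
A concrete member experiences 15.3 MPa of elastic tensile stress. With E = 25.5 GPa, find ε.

ε = σ/E = 15.3 / 25500 = 6.00×10⁻⁴.

6.00×10⁻⁴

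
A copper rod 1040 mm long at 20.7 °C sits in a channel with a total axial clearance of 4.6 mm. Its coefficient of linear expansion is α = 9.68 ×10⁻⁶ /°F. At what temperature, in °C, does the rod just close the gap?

275 °C

α = 9.68×10⁻⁶/°F × 9/5 = 17.4×10⁻⁶/K.
α·L₀·ΔT = 4.6 mm ⇒ ΔT = 4.6 / (17.4×10⁻⁶ × 1040.0) = 253.8 K.
T = 20.7 + 253.8 = 274.5 °C.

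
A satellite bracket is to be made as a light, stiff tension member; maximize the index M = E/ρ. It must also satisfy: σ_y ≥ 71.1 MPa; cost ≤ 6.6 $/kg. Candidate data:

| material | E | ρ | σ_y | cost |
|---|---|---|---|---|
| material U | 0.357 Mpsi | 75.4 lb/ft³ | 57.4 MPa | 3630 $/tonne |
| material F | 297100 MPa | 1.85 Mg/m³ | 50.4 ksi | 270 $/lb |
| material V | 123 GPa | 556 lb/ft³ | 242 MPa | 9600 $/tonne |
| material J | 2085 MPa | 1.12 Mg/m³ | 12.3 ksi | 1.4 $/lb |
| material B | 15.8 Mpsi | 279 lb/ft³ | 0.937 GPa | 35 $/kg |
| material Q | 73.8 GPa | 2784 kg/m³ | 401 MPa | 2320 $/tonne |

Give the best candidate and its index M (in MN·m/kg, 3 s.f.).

material Q, M = 26.5 MN·m/kg

Screen on constraints: σ_y ≥ 71.1 MPa; cost ≤ 6.6 $/kg. Survivors: material J, material Q.
Normalizing units and computing the index:
  material J: E = 2.085 GPa, ρ = 1120 kg/m³
  material Q: E = 73.80 GPa, ρ = 2784 kg/m³
  material Q: M = 26.5 MN·m/kg
  material J: M = 1.86 MN·m/kg
Material Q ranks first.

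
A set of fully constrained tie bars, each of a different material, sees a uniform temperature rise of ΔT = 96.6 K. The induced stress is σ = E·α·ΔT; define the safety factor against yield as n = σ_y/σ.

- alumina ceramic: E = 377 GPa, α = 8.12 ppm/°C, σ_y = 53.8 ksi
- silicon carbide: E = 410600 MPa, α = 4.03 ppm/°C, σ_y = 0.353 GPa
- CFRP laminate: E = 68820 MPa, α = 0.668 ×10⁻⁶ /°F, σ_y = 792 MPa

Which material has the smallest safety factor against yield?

alumina ceramic

Converting E to GPa, α to ×10⁻⁶/K, σ_y to MPa, then σ and n for each:
  alumina ceramic: E = 377.0, α = 8.12, σ_y = 370.9 → σ = 296 MPa, n = 1.25
  silicon carbide: E = 410.6, α = 4.03, σ_y = 353.0 → σ = 160 MPa, n = 2.21
  CFRP laminate: E = 68.82, α = 1.20, σ_y = 792.0 → σ = 7.99 MPa, n = 99.1
Alumina ceramic has the lowest safety factor, n = 1.25.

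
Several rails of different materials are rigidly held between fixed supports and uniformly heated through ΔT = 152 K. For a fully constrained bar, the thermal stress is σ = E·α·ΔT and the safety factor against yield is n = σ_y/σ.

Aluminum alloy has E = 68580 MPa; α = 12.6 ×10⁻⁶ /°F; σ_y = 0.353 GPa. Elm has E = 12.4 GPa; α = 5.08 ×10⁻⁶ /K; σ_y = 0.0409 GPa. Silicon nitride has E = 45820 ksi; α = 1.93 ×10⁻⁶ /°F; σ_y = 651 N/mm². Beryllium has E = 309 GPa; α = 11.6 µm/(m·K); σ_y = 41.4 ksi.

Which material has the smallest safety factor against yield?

Converting E to GPa, α to ×10⁻⁶/K, σ_y to MPa, then σ and n for each:
  aluminum alloy: E = 68.58, α = 22.7, σ_y = 353.0 → σ = 236 MPa, n = 1.49
  elm: E = 12.40, α = 5.08, σ_y = 40.90 → σ = 9.57 MPa, n = 4.27
  silicon nitride: E = 315.9, α = 3.47, σ_y = 651.0 → σ = 167 MPa, n = 3.90
  beryllium: E = 309.0, α = 11.6, σ_y = 285.4 → σ = 545 MPa, n = 0.524
The minimum is beryllium at n = 0.524.

beryllium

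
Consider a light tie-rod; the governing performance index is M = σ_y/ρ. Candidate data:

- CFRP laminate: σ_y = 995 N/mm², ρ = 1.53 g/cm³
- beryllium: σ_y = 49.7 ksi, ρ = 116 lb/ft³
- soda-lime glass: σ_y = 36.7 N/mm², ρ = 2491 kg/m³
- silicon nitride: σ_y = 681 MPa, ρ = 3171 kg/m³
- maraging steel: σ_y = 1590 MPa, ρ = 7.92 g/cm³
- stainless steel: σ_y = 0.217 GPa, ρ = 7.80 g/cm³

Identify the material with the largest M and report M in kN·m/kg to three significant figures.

CFRP laminate, M = 650 kN·m/kg

Convert each candidate to consistent units, then evaluate M:
  CFRP laminate: σ_y = 995.0 MPa, ρ = 1530 kg/m³
  beryllium: σ_y = 342.7 MPa, ρ = 1858 kg/m³
  soda-lime glass: σ_y = 36.70 MPa, ρ = 2491 kg/m³
  silicon nitride: σ_y = 681.0 MPa, ρ = 3171 kg/m³
  maraging steel: σ_y = 1590 MPa, ρ = 7920 kg/m³
  stainless steel: σ_y = 217.0 MPa, ρ = 7800 kg/m³
  CFRP laminate: M = 650 kN·m/kg
  silicon nitride: M = 215 kN·m/kg
  maraging steel: M = 201 kN·m/kg
  beryllium: M = 184 kN·m/kg
  stainless steel: M = 27.8 kN·m/kg
  soda-lime glass: M = 14.7 kN·m/kg
Highest index: CFRP laminate.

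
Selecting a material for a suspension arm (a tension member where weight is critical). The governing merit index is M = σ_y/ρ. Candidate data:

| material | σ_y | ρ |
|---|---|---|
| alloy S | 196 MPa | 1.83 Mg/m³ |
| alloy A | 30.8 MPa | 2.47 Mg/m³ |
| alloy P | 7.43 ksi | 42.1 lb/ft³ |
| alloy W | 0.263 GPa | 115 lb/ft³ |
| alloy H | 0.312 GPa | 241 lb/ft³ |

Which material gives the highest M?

Putting every candidate on a common basis:
  alloy S: σ_y = 196.0 MPa, ρ = 1830 kg/m³
  alloy A: σ_y = 30.80 MPa, ρ = 2470 kg/m³
  alloy P: σ_y = 51.23 MPa, ρ = 674.4 kg/m³
  alloy W: σ_y = 263.0 MPa, ρ = 1842 kg/m³
  alloy H: σ_y = 312.0 MPa, ρ = 3860 kg/m³
  alloy W: M = 143 kN·m/kg
  alloy S: M = 107 kN·m/kg
  alloy H: M = 80.8 kN·m/kg
  alloy P: M = 76.0 kN·m/kg
  alloy A: M = 12.5 kN·m/kg
Highest index: alloy W.

alloy W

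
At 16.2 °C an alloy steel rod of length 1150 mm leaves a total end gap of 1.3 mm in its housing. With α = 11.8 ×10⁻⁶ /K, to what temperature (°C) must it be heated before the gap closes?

α·L₀·ΔT = 1.3 mm ⇒ ΔT = 1.3 / (11.8×10⁻⁶ × 1150.0) = 95.80 K.
T = 16.2 + 95.80 = 112.0 °C.

112 °C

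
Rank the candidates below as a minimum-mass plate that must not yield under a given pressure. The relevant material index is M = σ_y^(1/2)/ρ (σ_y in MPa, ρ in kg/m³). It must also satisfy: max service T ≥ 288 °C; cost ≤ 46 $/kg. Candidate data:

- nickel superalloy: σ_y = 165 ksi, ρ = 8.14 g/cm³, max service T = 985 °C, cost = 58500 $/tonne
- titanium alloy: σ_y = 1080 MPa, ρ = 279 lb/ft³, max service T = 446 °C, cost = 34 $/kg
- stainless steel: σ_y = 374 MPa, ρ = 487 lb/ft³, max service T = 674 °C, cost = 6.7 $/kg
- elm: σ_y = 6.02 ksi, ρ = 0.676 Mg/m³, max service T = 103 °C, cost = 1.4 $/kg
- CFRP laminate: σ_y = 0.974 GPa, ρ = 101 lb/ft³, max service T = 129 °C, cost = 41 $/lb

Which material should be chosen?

Screen on constraints: max service T ≥ 288 °C; cost ≤ 46 $/kg. Survivors: titanium alloy, stainless steel.
Putting every candidate on a common basis:
  titanium alloy: σ_y = 1080 MPa, ρ = 4469 kg/m³
  stainless steel: σ_y = 374.0 MPa, ρ = 7801 kg/m³
  titanium alloy: M = 7.35×10⁻³
  stainless steel: M = 2.48×10⁻³
Titanium alloy ranks first.

titanium alloy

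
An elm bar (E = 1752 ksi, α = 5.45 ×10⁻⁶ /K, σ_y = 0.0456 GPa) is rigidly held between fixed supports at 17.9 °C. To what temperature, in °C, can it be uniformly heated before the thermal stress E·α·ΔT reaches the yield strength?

711 °C

E = 1752 ksi = 12.08 GPa.
σ_y = 0.0456 GPa = 45.60 MPa.
E·α·ΔT = 45.60 MPa ⇒ ΔT = 45.60 / (12.08×10³ × 5.45×10⁻⁶) = 692.7 K.
T = 17.9 + 692.7 = 710.6 °C.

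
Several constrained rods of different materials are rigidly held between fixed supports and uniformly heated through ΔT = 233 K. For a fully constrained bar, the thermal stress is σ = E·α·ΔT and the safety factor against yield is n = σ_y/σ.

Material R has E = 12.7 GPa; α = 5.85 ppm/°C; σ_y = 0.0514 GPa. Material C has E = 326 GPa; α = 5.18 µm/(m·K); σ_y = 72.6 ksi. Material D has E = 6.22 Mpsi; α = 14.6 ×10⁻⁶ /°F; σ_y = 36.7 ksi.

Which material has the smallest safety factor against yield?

Per material, after unit conversion:
  material R: E = 12.70, α = 5.85, σ_y = 51.40 → σ = 17.3 MPa, n = 2.97
  material C: E = 326.0, α = 5.18, σ_y = 500.6 → σ = 393 MPa, n = 1.27
  material D: E = 42.89, α = 26.3, σ_y = 253.0 → σ = 263 MPa, n = 0.964
The minimum is material D at n = 0.964.

material D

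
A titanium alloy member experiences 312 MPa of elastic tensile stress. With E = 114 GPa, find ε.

ε = σ/E = 312 / 114000 = 2.74×10⁻³.

2.74×10⁻³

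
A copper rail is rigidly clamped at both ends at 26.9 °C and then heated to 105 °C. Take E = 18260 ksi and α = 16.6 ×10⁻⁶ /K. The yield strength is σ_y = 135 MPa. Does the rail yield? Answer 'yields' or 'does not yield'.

E = 18260 ksi = 125.9 GPa.
ΔT = 78.10 K. Constrained thermal stress σ = E·α·ΔT = 125.9×10³ MPa × 16.6×10⁻⁶ × 78.10 = 163 MPa (compressive).
Compare to σ_y = 135 MPa: σ ≥ σ_y, so it yields.

yields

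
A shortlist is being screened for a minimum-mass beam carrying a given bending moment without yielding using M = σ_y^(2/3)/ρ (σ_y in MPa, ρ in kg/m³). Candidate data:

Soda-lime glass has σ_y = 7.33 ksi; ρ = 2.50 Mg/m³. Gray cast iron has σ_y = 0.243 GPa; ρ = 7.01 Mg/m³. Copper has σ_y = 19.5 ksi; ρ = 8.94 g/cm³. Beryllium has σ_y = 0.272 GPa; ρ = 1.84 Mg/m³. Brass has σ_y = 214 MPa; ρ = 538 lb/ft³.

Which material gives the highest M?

beryllium

Putting every candidate on a common basis:
  soda-lime glass: σ_y = 50.54 MPa, ρ = 2500 kg/m³
  gray cast iron: σ_y = 243.0 MPa, ρ = 7010 kg/m³
  copper: σ_y = 134.4 MPa, ρ = 8940 kg/m³
  beryllium: σ_y = 272.0 MPa, ρ = 1840 kg/m³
  brass: σ_y = 214.0 MPa, ρ = 8618 kg/m³
  beryllium: M = 22.8×10⁻³
  gray cast iron: M = 5.56×10⁻³
  soda-lime glass: M = 5.47×10⁻³
  brass: M = 4.15×10⁻³
  copper: M = 2.94×10⁻³
The maximum is for beryllium.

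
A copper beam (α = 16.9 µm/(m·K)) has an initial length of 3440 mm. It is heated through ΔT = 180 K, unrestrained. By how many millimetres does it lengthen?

10.5 mm

ΔL = α·L₀·ΔT = 16.9×10⁻⁶ × 3440 mm × 180.0 K = 10.5 mm.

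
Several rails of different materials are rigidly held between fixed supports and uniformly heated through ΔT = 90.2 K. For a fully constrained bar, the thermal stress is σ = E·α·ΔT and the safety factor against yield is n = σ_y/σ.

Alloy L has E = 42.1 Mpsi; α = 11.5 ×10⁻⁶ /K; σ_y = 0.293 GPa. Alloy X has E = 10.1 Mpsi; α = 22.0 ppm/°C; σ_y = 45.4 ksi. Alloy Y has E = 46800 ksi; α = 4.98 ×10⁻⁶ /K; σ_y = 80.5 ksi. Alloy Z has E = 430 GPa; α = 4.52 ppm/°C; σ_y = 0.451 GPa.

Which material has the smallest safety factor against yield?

alloy L

Per material, after unit conversion:
  alloy L: E = 290.3, α = 11.5, σ_y = 293.0 → σ = 301 MPa, n = 0.973
  alloy X: E = 69.64, α = 22.0, σ_y = 313.0 → σ = 138 MPa, n = 2.27
  alloy Y: E = 322.7, α = 4.98, σ_y = 555.0 → σ = 145 MPa, n = 3.83
  alloy Z: E = 430.0, α = 4.52, σ_y = 451.0 → σ = 175 MPa, n = 2.57
Smallest n: alloy L with n = 0.973.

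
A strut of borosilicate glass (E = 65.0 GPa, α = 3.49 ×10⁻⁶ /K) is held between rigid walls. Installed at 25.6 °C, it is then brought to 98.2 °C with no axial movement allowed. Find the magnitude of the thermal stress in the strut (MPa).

ΔT = 72.60 K. Constrained thermal stress σ = E·α·ΔT = 65.00×10³ MPa × 3.49×10⁻⁶ × 72.60 = 16.5 MPa (compressive).

16.5 MPa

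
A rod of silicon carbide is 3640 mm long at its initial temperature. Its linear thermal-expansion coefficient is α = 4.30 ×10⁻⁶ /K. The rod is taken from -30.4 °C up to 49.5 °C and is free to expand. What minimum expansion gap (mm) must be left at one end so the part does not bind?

1.25 mm

ΔT = 49.5 − (-30.4) = 79.90 K.
ΔL = α·L₀·ΔT = 4.30×10⁻⁶ × 3640 mm × 79.90 K = 1.25 mm.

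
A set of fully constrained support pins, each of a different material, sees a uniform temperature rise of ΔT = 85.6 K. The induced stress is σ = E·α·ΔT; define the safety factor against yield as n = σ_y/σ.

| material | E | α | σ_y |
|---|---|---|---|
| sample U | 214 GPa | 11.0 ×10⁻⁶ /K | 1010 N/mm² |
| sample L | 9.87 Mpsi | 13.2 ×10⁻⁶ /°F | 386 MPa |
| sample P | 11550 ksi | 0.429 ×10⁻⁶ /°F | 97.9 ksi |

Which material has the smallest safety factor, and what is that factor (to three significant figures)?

sample L, n = 2.79

Per material, after unit conversion:
  sample U: E = 214.0, α = 11.0, σ_y = 1010 → σ = 202 MPa, n = 5.01
  sample L: E = 68.05, α = 23.8, σ_y = 386.0 → σ = 138 MPa, n = 2.79
  sample P: E = 79.63, α = 0.772, σ_y = 675.0 → σ = 5.26 MPa, n = 128
Smallest n: sample L with n = 2.79.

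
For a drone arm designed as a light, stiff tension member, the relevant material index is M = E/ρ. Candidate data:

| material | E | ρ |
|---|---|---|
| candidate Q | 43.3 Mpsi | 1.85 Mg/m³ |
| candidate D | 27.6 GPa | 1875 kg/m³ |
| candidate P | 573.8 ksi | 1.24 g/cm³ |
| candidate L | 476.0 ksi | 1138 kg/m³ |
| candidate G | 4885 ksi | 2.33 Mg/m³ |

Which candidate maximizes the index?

candidate Q

In SI units:
  candidate Q: E = 298.5 GPa, ρ = 1850 kg/m³
  candidate D: E = 27.60 GPa, ρ = 1875 kg/m³
  candidate P: E = 3.956 GPa, ρ = 1240 kg/m³
  candidate L: E = 3.282 GPa, ρ = 1138 kg/m³
  candidate G: E = 33.68 GPa, ρ = 2330 kg/m³
  candidate Q: M = 161 MN·m/kg
  candidate D: M = 14.7 MN·m/kg
  candidate G: M = 14.5 MN·m/kg
  candidate P: M = 3.19 MN·m/kg
  candidate L: M = 2.88 MN·m/kg
The maximum is for candidate Q.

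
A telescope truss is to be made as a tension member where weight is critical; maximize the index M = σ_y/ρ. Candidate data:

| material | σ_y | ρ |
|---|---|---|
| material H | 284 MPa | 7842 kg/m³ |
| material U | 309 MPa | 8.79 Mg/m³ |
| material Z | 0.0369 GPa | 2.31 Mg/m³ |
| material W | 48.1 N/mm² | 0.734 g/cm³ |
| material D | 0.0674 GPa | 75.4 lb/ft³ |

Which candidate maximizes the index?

Convert each candidate to consistent units, then evaluate M:
  material H: σ_y = 284.0 MPa, ρ = 7842 kg/m³
  material U: σ_y = 309.0 MPa, ρ = 8790 kg/m³
  material Z: σ_y = 36.90 MPa, ρ = 2310 kg/m³
  material W: σ_y = 48.10 MPa, ρ = 734.0 kg/m³
  material D: σ_y = 67.40 MPa, ρ = 1208 kg/m³
  material W: M = 65.5 kN·m/kg
  material D: M = 55.8 kN·m/kg
  material H: M = 36.2 kN·m/kg
  material U: M = 35.2 kN·m/kg
  material Z: M = 16.0 kN·m/kg
Material W has the largest M.

material W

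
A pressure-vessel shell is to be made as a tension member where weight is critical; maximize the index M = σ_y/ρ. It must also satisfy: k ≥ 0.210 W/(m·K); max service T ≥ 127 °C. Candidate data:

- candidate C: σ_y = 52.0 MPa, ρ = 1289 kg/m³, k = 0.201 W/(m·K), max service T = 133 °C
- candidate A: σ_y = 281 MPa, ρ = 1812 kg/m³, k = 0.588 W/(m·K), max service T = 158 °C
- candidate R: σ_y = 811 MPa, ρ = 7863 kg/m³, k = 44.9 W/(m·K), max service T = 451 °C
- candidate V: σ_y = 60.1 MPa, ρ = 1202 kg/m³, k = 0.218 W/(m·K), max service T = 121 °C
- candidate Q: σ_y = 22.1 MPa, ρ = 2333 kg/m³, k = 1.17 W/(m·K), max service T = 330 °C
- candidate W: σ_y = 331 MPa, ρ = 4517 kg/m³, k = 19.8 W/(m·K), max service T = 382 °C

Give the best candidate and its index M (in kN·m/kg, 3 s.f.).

candidate A, M = 155 kN·m/kg

Screen on constraints: k ≥ 0.210 W/(m·K); max service T ≥ 127 °C. Survivors: candidate A, candidate R, candidate Q, candidate W.
Evaluate M for each candidate:
  candidate A: M = 155 kN·m/kg
  candidate R: M = 103 kN·m/kg
  candidate W: M = 73.3 kN·m/kg
  candidate Q: M = 9.47 kN·m/kg
Candidate A ranks first.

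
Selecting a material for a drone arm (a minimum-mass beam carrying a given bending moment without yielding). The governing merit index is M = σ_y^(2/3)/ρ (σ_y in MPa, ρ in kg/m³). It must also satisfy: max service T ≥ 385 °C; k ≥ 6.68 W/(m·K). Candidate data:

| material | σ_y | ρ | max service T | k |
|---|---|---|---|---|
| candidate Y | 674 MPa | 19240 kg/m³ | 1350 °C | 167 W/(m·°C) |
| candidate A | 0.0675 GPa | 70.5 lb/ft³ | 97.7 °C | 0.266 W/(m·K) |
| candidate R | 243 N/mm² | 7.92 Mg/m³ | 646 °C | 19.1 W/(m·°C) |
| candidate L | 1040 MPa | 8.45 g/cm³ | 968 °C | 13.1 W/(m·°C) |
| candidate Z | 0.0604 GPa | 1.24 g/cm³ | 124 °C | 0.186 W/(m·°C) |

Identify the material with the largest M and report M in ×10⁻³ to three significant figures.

Screen on constraints: max service T ≥ 385 °C; k ≥ 6.68 W/(m·K). Survivors: candidate Y, candidate R, candidate L.
Normalizing units and computing the index:
  candidate Y: σ_y = 674.0 MPa, ρ = 19240 kg/m³
  candidate R: σ_y = 243.0 MPa, ρ = 7920 kg/m³
  candidate L: σ_y = 1040 MPa, ρ = 8450 kg/m³
  candidate L: M = 12.1×10⁻³
  candidate R: M = 4.92×10⁻³
  candidate Y: M = 4.00×10⁻³
Highest index: candidate L.

candidate L, M = 12.1×10⁻³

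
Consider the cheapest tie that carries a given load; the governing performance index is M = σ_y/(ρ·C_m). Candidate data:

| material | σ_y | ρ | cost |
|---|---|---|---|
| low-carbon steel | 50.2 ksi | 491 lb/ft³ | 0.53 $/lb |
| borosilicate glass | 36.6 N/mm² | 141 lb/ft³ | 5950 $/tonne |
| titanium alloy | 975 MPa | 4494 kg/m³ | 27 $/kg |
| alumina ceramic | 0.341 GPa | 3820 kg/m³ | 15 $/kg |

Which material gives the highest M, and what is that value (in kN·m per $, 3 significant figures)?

low-carbon steel, M = 37.7 kN·m per $

Normalizing units and computing the index:
  low-carbon steel: σ_y = 346.1 MPa, ρ = 7865 kg/m³, cost = 1.168 $/kg
  borosilicate glass: σ_y = 36.60 MPa, ρ = 2259 kg/m³, cost = 5.950 $/kg
  titanium alloy: σ_y = 975.0 MPa, ρ = 4494 kg/m³, cost = 27.00 $/kg
  alumina ceramic: σ_y = 341.0 MPa, ρ = 3820 kg/m³, cost = 15.00 $/kg
  low-carbon steel: M = 37.7 kN·m per $
  titanium alloy: M = 8.04 kN·m per $
  alumina ceramic: M = 5.95 kN·m per $
  borosilicate glass: M = 2.72 kN·m per $
The maximum is for low-carbon steel.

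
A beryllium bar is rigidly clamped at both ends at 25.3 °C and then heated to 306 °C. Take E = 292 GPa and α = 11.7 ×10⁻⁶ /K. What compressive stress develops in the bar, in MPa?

ΔT = 280.7 K. Constrained thermal stress σ = E·α·ΔT = 292.0×10³ MPa × 11.7×10⁻⁶ × 280.7 = 959 MPa (compressive).

959 MPa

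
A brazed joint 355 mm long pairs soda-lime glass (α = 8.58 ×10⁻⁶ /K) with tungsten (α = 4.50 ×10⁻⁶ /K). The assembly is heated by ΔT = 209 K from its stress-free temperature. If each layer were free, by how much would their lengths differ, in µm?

Δα = |8.58 − 4.50|×10⁻⁶/K = 4.08×10⁻⁶/K.
ΔL_mismatch = Δα·L·ΔT = 4.08×10⁻⁶ × 355.0 mm × 209.0 K = 303 µm.

303 µm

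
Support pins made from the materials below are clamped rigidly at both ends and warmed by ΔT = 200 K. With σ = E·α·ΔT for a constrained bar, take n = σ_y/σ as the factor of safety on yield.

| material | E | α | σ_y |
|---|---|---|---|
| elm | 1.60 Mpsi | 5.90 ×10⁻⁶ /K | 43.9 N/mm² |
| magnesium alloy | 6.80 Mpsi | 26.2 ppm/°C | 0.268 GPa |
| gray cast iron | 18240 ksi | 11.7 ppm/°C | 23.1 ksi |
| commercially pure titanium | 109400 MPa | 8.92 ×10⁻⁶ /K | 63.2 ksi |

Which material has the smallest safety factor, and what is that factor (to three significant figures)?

With everything in SI (GPa, ×10⁻⁶/K, MPa):
  elm: E = 11.03, α = 5.90, σ_y = 43.90 → σ = 13.0 MPa, n = 3.37
  magnesium alloy: E = 46.88, α = 26.2, σ_y = 268.0 → σ = 246 MPa, n = 1.09
  gray cast iron: E = 125.8, α = 11.7, σ_y = 159.3 → σ = 294 MPa, n = 0.541
  commercially pure titanium: E = 109.4, α = 8.92, σ_y = 435.7 → σ = 195 MPa, n = 2.23
Gray cast iron has the lowest safety factor, n = 0.541.

gray cast iron, n = 0.541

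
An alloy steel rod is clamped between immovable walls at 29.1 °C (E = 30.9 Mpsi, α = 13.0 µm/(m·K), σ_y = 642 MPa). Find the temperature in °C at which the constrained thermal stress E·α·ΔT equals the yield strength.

261 °C

E = 30.9 Mpsi = 213.0 GPa.
E·α·ΔT = 642.0 MPa ⇒ ΔT = 642.0 / (213.0×10³ × 13.0×10⁻⁶) = 231.8 K.
T = 29.1 + 231.8 = 260.9 °C.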